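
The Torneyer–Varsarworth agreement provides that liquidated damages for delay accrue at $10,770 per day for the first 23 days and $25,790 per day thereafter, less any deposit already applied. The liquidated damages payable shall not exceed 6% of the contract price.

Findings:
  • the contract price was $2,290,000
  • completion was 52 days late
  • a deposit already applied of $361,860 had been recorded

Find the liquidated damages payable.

$137,400

First 23 days: 23 × $10,770 = $247,710
Remaining days: (52 − 23) × $25,790 = $747,910
Accrued per-day damages: $247,710 + $747,910 = $995,620
Less deposit already applied: $995,620 − $361,860 = $633,760
Cap: 6% of $2,290,000 = $137,400
Cap at $137,400: $633,760 exceeds the cap → $137,400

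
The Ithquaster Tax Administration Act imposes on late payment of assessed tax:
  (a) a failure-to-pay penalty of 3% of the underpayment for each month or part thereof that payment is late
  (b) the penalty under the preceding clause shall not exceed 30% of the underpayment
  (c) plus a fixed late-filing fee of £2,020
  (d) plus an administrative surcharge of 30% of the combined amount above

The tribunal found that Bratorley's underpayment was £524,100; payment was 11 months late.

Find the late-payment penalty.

Accrued rate: 3% × 11 = 33%, capped at 30% → 30%
Failure-to-pay penalty: 30% of £524,100 = £157,230
Penalty before surcharge: £157,230 + £2,020 = £159,250
Administrative surcharge: 30% of £159,250 = £47,775
Total penalty: £159,250 + £47,775 = £207,025

£207,025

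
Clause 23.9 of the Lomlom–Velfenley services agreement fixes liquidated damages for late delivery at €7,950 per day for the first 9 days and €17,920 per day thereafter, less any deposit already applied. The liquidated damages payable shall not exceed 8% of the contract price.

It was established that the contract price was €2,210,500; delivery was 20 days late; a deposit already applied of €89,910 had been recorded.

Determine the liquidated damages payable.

First 9 days: 9 × €7,950 = €71,550
Remaining days: (20 − 9) × €17,920 = €197,120
Accrued per-day damages: €71,550 + €197,120 = €268,670
Less deposit already applied: €268,670 − €89,910 = €178,760
Cap: 8% of €2,210,500 = €176,840
Cap at €176,840: €178,760 exceeds the cap → €176,840

Liquidated damages: €176,840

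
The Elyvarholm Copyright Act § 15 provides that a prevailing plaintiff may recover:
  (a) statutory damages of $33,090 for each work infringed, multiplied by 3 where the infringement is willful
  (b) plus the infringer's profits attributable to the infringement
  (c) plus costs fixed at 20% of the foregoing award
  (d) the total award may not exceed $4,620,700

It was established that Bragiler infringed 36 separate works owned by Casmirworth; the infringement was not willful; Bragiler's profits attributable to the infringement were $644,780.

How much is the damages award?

Statutory damages: 36 × $33,090 = $1,191,240
Infringement not willful: no ×3 enhancement.
Combined award: $1,191,240 + $644,780 = $1,836,020
Costs: 20% of $1,836,020 = $367,204
Award plus costs: $1,836,020 + $367,204 = $2,203,224
Cap at $4,620,700: $2,203,224 is within the cap, no reduction.

$2,203,224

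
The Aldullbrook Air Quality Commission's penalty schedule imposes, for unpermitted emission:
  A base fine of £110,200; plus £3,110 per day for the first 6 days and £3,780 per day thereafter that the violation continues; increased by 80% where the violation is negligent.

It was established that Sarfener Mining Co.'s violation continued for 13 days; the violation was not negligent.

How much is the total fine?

First 6 days: 6 × £3,110 = £18,660
Remaining days: (13 − 6) × £3,780 = £26,460
Per-day component: £18,660 + £26,460 = £45,120
Base plus per-day: £110,200 + £45,120 = £155,320
The violation was not negligent: no 80% increase.

£155,320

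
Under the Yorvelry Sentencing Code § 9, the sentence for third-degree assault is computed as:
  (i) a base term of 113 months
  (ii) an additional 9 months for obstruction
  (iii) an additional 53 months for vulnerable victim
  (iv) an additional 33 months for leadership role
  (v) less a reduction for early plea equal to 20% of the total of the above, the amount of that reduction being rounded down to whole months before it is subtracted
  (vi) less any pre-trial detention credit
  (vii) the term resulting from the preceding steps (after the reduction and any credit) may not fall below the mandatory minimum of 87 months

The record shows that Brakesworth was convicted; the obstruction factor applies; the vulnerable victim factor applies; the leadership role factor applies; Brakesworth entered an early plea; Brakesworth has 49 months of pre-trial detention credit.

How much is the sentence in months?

Obstruction enhancement: +9 months
Vulnerable victim enhancement: +53 months
Leadership role enhancement: +33 months
Adjusted term: 113 months + 9 months + 53 months + 33 months = 208 months
Early plea reduction: 20% of 208 months = 41 months (rounded down)
After reduction: 208 − 41 = 167 months
Less pre-trial detention credit: 167 months − 49 months = 118 months
Minimum 87 months: 118 months meets the minimum, no increase.

Sentence: 118 months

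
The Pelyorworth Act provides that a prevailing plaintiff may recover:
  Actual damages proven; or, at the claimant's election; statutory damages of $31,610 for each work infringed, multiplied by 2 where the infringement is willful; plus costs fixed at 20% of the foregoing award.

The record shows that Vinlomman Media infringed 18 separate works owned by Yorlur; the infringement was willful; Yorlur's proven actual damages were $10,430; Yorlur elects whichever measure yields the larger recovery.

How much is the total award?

$1,365,552

Statutory damages: 18 × $31,610 = $568,980
Doubled: 2 × $568,980 = $1,137,960
Greater of actual damages ($10,430) or enhanced statutory damages ($1,137,960): $1,137,960
Costs: 20% of $1,137,960 = $227,592
Award plus costs: $1,137,960 + $227,592 = $1,365,552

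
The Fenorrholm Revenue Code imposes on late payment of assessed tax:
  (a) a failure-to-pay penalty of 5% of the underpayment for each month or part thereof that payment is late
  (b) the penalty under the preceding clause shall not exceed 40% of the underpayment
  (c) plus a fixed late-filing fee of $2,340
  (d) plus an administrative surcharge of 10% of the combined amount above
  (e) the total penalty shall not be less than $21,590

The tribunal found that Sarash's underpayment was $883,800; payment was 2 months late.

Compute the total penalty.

$99,792

Accrued rate: 5% × 2 = 10%, capped at 40% → 10%
Failure-to-pay penalty: 10% of $883,800 = $88,380
Penalty before surcharge: $88,380 + $2,340 = $90,720
Administrative surcharge: 10% of $90,720 = $9,072
Total penalty: $90,720 + $9,072 = $99,792
Minimum $21,590: $99,792 meets the minimum, no increase.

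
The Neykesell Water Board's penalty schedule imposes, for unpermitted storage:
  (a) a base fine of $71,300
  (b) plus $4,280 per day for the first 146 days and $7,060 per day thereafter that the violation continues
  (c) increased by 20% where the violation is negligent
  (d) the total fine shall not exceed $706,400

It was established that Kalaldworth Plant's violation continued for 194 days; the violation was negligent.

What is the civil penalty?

First 146 days: 146 × $4,280 = $624,880
Remaining days: (194 − 146) × $7,060 = $338,880
Per-day component: $624,880 + $338,880 = $963,760
Base plus per-day: $71,300 + $963,760 = $1,035,060
Enhancement: 20% of $1,035,060 = $207,012
Enhanced fine: $1,035,060 + $207,012 = $1,242,072
Cap at $706,400: $1,242,072 exceeds the cap → $706,400

$706,400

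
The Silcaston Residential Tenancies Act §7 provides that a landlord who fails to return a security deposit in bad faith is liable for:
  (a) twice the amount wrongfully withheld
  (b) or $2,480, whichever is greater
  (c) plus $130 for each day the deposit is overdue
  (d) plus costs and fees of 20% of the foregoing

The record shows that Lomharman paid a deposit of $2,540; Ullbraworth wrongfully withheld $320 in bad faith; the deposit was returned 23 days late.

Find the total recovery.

$6,564

Doubled: 2 × $320 = $640
Minimum $2,480: $640 is below the minimum → $2,480
Late-return penalty: 23 × $130 = $2,990
Damages plus late penalty: $2,480 + $2,990 = $5,470
Costs and fees: 20% of $5,470 = $1,094
Total recovery: $5,470 + $1,094 = $6,564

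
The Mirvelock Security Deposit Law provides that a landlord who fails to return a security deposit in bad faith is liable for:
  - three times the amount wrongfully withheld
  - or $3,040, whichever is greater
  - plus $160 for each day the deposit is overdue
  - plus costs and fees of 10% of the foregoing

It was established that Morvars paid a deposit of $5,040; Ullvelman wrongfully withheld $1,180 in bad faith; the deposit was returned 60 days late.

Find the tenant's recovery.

$14,454

Trebled: 3 × $1,180 = $3,540
Minimum $3,040: $3,540 meets the minimum, no increase.
Late-return penalty: 60 × $160 = $9,600
Damages plus late penalty: $3,540 + $9,600 = $13,140
Costs and fees: 10% of $13,140 = $1,314
Total recovery: $13,140 + $1,314 = $14,454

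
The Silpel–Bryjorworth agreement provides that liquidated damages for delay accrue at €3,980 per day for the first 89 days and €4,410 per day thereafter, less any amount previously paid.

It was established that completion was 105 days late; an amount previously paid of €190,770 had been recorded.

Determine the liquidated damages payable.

First 89 days: 89 × €3,980 = €354,220
Remaining days: (105 − 89) × €4,410 = €70,560
Accrued per-day damages: €354,220 + €70,560 = €424,780
Less amount previously paid: €424,780 − €190,770 = €234,010

€234,010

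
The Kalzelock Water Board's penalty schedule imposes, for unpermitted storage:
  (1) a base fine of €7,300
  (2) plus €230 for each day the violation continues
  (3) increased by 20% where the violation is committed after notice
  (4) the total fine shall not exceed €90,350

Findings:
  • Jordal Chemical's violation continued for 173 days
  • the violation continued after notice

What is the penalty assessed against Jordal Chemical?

Per-day component: 173 × €230 = €39,790
Base plus per-day: €7,300 + €39,790 = €47,090
Enhancement: 20% of €47,090 = €9,418
Enhanced fine: €47,090 + €9,418 = €56,508
Cap at €90,350: €56,508 is within the cap, no reduction.

€56,508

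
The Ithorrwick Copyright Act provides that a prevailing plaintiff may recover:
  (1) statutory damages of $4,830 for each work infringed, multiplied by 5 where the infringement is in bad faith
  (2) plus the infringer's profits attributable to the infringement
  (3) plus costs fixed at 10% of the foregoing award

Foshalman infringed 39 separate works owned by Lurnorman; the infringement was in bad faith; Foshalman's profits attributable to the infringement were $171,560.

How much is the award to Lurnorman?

Statutory damages: 39 × $4,830 = $188,370
Multiplied by 5: 5 × $188,370 = $941,850
Combined award: $941,850 + $171,560 = $1,113,410
Costs: 10% of $1,113,410 = $111,341
Award plus costs: $1,113,410 + $111,341 = $1,224,751

Award: $1,224,751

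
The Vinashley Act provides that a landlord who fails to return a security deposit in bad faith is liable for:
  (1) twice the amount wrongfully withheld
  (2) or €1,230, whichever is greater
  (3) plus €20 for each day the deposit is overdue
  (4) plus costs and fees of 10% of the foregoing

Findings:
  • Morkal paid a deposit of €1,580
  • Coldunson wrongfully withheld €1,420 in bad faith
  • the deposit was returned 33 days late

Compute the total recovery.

Doubled: 2 × €1,420 = €2,840
Minimum €1,230: €2,840 meets the minimum, no increase.
Late-return penalty: 33 × €20 = €660
Damages plus late penalty: €2,840 + €660 = €3,500
Costs and fees: 10% of €3,500 = €350
Total recovery: €3,500 + €350 = €3,850

€3,850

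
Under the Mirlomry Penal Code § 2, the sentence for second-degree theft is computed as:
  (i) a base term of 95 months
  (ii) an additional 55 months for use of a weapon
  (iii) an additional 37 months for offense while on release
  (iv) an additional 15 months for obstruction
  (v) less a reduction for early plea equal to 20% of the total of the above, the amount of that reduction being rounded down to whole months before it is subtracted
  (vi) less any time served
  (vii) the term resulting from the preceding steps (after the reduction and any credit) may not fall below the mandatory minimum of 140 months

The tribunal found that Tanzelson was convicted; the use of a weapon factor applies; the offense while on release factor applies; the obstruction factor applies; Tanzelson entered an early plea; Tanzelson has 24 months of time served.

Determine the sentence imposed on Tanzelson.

Use of a weapon enhancement: +55 months
Offense while on release enhancement: +37 months
Obstruction enhancement: +15 months
Adjusted term: 95 months + 55 months + 37 months + 15 months = 202 months
Early plea reduction: 20% of 202 months = 40 months (rounded down)
After reduction: 202 − 40 = 162 months
Less time served: 162 months − 24 months = 138 months
Minimum 140 months: 138 months is below the minimum → 140 months

140 months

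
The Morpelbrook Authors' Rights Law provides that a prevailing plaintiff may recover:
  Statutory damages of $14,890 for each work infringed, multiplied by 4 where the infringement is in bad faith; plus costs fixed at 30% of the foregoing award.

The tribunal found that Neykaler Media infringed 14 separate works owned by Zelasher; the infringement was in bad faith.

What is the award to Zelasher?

$1,083,992

Statutory damages: 14 × $14,890 = $208,460
Multiplied by 4: 4 × $208,460 = $833,840
Costs: 30% of $833,840 = $250,152
Award plus costs: $833,840 + $250,152 = $1,083,992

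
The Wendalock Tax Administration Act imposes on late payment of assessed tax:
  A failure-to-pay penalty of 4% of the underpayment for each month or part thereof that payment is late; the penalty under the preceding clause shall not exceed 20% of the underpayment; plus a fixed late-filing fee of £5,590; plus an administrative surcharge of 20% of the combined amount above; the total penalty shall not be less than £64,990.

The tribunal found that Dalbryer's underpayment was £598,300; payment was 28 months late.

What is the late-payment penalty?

Accrued rate: 4% × 28 = 112%, capped at 20% → 20%
Failure-to-pay penalty: 20% of £598,300 = £119,660
Penalty before surcharge: £119,660 + £5,590 = £125,250
Administrative surcharge: 20% of £125,250 = £25,050
Total penalty: £125,250 + £25,050 = £150,300
Minimum £64,990: £150,300 meets the minimum, no increase.

£150,300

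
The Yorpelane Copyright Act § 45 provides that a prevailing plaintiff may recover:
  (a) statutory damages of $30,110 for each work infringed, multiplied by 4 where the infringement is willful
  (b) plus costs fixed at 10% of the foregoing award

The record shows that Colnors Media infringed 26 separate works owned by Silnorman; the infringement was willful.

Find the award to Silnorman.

Statutory damages: 26 × $30,110 = $782,860
Multiplied by 4: 4 × $782,860 = $3,131,440
Costs: 10% of $3,131,440 = $313,144
Award plus costs: $3,131,440 + $313,144 = $3,444,584

Award: $3,444,584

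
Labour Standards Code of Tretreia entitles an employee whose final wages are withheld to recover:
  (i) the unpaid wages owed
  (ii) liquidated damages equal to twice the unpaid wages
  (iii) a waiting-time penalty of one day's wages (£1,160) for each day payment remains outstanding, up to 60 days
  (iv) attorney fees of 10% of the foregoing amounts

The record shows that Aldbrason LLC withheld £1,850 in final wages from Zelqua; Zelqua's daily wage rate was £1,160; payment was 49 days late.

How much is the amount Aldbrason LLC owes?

Total award: £68,629

Doubled: 2 × £1,850 = £3,700
Penalty days: min(49, 60) = 49
Waiting-time penalty: 49 × £1,160 = £56,840
Subtotal: £1,850 + £3,700 + £56,840 = £62,390
Attorney fees: 10% of £62,390 = £6,239
Total award: £62,390 + £6,239 = £68,629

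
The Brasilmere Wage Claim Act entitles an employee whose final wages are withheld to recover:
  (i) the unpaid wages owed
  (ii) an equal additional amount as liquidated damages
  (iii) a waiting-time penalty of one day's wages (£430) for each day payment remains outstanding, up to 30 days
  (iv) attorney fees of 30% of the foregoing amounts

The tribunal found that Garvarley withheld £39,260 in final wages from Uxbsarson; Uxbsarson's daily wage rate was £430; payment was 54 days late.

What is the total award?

£118,846

Liquidated damages (equal amount): £39,260
Penalty days: min(54, 30) = 30
Waiting-time penalty: 30 × £430 = £12,900
Subtotal: £39,260 + £39,260 + £12,900 = £91,420
Attorney fees: 30% of £91,420 = £27,426
Total award: £91,420 + £27,426 = £118,846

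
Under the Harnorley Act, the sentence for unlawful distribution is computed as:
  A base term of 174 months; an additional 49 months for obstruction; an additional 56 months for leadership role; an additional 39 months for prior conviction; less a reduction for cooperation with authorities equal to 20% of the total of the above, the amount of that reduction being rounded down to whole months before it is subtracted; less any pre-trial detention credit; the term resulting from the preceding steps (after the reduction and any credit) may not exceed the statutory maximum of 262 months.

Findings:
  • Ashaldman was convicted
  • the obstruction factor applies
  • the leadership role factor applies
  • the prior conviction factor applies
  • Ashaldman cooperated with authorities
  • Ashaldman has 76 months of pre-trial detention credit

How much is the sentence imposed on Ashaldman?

179 months

Obstruction enhancement: +49 months
Leadership role enhancement: +56 months
Prior conviction enhancement: +39 months
Adjusted term: 174 months + 49 months + 56 months + 39 months = 318 months
Cooperation with authorities reduction: 20% of 318 months = 63 months (rounded down)
After reduction: 318 − 63 = 255 months
Less pre-trial detention credit: 255 months − 76 months = 179 months
Cap at 262 months: 179 months is within the cap, no reduction.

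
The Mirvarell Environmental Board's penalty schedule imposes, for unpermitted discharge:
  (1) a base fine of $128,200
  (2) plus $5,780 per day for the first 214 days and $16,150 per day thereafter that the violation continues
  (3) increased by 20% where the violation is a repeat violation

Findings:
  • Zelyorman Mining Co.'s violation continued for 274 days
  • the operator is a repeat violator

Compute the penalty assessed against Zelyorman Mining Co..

$2,800,944

First 214 days: 214 × $5,780 = $1,236,920
Remaining days: (274 − 214) × $16,150 = $969,000
Per-day component: $1,236,920 + $969,000 = $2,205,920
Base plus per-day: $128,200 + $2,205,920 = $2,334,120
Enhancement: 20% of $2,334,120 = $466,824
Enhanced fine: $2,334,120 + $466,824 = $2,800,944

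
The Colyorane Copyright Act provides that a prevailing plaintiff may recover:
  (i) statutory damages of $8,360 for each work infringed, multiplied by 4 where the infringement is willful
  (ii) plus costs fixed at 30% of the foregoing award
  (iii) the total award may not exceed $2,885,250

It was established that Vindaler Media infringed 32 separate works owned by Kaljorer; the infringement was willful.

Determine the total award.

Award: $1,391,104

Statutory damages: 32 × $8,360 = $267,520
Multiplied by 4: 4 × $267,520 = $1,070,080
Costs: 30% of $1,070,080 = $321,024
Award plus costs: $1,070,080 + $321,024 = $1,391,104
Cap at $2,885,250: $1,391,104 is within the cap, no reduction.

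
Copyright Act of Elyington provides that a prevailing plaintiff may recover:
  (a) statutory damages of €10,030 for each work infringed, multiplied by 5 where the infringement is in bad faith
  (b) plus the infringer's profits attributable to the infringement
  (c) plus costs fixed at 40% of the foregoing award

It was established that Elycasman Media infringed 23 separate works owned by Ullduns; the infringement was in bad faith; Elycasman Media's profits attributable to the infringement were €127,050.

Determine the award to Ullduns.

€1,792,700

Statutory damages: 23 × €10,030 = €230,690
Multiplied by 5: 5 × €230,690 = €1,153,450
Combined award: €1,153,450 + €127,050 = €1,280,500
Costs: 40% of €1,280,500 = €512,200
Award plus costs: €1,280,500 + €512,200 = €1,792,700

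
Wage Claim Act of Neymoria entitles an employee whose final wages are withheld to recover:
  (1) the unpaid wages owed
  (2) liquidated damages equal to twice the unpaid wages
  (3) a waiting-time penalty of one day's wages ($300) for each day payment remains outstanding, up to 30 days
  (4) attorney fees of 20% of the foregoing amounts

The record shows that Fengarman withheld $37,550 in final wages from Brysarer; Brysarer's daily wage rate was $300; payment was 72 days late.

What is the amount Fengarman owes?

$145,980

Doubled: 2 × $37,550 = $75,100
Penalty days: min(72, 30) = 30
Waiting-time penalty: 30 × $300 = $9,000
Subtotal: $37,550 + $75,100 + $9,000 = $121,650
Attorney fees: 20% of $121,650 = $24,330
Total award: $121,650 + $24,330 = $145,980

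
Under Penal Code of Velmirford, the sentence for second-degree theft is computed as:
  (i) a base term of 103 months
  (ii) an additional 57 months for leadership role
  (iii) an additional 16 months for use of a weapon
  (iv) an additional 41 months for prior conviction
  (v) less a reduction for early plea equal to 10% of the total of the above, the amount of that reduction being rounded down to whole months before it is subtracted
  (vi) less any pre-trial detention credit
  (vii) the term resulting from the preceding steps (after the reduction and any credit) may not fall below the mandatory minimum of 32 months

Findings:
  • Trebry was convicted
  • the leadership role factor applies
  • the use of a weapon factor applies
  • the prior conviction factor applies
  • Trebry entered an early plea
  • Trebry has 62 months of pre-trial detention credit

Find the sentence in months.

Sentence: 134 months

Leadership role enhancement: +57 months
Use of a weapon enhancement: +16 months
Prior conviction enhancement: +41 months
Adjusted term: 103 months + 57 months + 16 months + 41 months = 217 months
Early plea reduction: 10% of 217 months = 21 months (rounded down)
After reduction: 217 − 21 = 196 months
Less pre-trial detention credit: 196 months − 62 months = 134 months
Minimum 32 months: 134 months meets the minimum, no increase.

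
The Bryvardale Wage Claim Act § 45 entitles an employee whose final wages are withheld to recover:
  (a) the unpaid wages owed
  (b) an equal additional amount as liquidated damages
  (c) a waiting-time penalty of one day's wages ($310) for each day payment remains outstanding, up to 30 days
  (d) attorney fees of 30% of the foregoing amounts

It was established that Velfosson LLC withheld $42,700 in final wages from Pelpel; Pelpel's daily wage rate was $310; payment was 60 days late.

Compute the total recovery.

Liquidated damages (equal amount): $42,700
Penalty days: min(60, 30) = 30
Waiting-time penalty: 30 × $310 = $9,300
Subtotal: $42,700 + $42,700 + $9,300 = $94,700
Attorney fees: 30% of $94,700 = $28,410
Total award: $94,700 + $28,410 = $123,110

Total award: $123,110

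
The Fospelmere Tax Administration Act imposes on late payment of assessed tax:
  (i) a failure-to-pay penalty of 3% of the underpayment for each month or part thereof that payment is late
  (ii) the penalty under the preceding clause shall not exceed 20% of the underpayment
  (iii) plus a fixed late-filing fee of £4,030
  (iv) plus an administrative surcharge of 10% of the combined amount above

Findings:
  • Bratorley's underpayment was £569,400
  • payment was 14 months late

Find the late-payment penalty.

£129,701

Accrued rate: 3% × 14 = 42%, capped at 20% → 20%
Failure-to-pay penalty: 20% of £569,400 = £113,880
Penalty before surcharge: £113,880 + £4,030 = £117,910
Administrative surcharge: 10% of £117,910 = £11,791
Total penalty: £117,910 + £11,791 = £129,701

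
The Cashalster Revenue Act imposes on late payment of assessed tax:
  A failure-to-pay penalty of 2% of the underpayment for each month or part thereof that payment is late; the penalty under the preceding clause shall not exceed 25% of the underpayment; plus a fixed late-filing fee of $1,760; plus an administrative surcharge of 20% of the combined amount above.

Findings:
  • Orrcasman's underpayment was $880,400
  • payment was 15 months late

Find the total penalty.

Accrued rate: 2% × 15 = 30%, capped at 25% → 25%
Failure-to-pay penalty: 25% of $880,400 = $220,100
Penalty before surcharge: $220,100 + $1,760 = $221,860
Administrative surcharge: 20% of $221,860 = $44,372
Total penalty: $221,860 + $44,372 = $266,232

Penalty: $266,232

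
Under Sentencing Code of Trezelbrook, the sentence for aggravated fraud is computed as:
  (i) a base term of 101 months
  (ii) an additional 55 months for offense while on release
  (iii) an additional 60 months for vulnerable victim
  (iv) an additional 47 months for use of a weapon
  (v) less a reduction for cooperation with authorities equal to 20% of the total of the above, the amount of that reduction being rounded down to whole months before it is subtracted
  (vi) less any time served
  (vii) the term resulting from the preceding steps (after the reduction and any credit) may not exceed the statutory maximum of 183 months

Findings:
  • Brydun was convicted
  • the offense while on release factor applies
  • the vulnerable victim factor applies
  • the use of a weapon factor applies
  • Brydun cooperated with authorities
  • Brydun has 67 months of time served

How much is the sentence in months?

Sentence: 144 months

Offense while on release enhancement: +55 months
Vulnerable victim enhancement: +60 months
Use of a weapon enhancement: +47 months
Adjusted term: 101 months + 55 months + 60 months + 47 months = 263 months
Cooperation with authorities reduction: 20% of 263 months = 52 months (rounded down)
After reduction: 263 − 52 = 211 months
Less time served: 211 months − 67 months = 144 months
Cap at 183 months: 144 months is within the cap, no reduction.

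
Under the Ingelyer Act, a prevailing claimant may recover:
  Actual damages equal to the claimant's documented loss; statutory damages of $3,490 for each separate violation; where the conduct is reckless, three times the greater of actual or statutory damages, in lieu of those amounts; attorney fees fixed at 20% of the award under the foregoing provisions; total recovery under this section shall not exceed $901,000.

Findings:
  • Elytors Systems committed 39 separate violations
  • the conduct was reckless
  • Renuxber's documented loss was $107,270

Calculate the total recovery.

Statutory damages: 39 × $3,490 = $136,110
Greater of actual damages ($107,270) or statutory damages ($136,110): $136,110
Trebled: 3 × $136,110 = $408,330
Attorney fees: 20% of $408,330 = $81,666
Total before cap: $408,330 + $81,666 = $489,996
Cap at $901,000: $489,996 is within the cap, no reduction.

$489,996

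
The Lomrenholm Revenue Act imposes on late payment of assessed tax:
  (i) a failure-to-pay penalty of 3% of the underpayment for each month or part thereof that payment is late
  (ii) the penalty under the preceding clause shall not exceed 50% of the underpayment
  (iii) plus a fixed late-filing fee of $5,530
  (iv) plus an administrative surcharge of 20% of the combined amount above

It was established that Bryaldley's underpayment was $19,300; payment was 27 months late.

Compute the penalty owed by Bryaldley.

$18,216

Accrued rate: 3% × 27 = 81%, capped at 50% → 50%
Failure-to-pay penalty: 50% of $19,300 = $9,650
Penalty before surcharge: $9,650 + $5,530 = $15,180
Administrative surcharge: 20% of $15,180 = $3,036
Total penalty: $15,180 + $3,036 = $18,216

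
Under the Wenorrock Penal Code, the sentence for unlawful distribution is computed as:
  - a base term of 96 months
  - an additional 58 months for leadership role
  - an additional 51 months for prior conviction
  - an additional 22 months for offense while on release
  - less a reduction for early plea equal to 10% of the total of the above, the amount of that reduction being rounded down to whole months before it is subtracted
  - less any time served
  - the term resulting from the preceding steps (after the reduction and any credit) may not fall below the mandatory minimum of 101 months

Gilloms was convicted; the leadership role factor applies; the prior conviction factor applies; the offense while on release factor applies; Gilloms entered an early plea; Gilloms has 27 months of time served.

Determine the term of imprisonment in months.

Leadership role enhancement: +58 months
Prior conviction enhancement: +51 months
Offense while on release enhancement: +22 months
Adjusted term: 96 months + 58 months + 51 months + 22 months = 227 months
Early plea reduction: 10% of 227 months = 22 months (rounded down)
After reduction: 227 − 22 = 205 months
Less time served: 205 months − 27 months = 178 months
Minimum 101 months: 178 months meets the minimum, no increase.

178 months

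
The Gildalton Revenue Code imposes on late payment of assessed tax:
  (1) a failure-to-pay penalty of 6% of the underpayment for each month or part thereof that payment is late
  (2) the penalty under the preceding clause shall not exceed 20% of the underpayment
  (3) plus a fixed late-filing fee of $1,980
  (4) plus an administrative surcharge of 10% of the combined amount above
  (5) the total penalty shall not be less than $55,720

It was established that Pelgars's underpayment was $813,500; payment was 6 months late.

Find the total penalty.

Accrued rate: 6% × 6 = 36%, capped at 20% → 20%
Failure-to-pay penalty: 20% of $813,500 = $162,700
Penalty before surcharge: $162,700 + $1,980 = $164,680
Administrative surcharge: 10% of $164,680 = $16,468
Total penalty: $164,680 + $16,468 = $181,148
Minimum $55,720: $181,148 meets the minimum, no increase.

$181,148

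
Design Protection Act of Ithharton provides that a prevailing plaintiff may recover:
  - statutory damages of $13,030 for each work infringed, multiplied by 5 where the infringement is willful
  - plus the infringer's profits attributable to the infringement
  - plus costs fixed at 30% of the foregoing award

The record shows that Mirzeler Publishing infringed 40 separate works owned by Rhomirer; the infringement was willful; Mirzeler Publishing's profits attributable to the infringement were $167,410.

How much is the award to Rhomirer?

Statutory damages: 40 × $13,030 = $521,200
Multiplied by 5: 5 × $521,200 = $2,606,000
Combined award: $2,606,000 + $167,410 = $2,773,410
Costs: 30% of $2,773,410 = $832,023
Award plus costs: $2,773,410 + $832,023 = $3,605,433

Award: $3,605,433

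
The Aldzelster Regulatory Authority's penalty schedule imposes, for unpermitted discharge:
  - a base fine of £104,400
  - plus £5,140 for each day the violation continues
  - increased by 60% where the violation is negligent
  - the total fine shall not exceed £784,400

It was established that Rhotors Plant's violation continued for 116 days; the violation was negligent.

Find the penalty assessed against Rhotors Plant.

Per-day component: 116 × £5,140 = £596,240
Base plus per-day: £104,400 + £596,240 = £700,640
Enhancement: 60% of £700,640 = £420,384
Enhanced fine: £700,640 + £420,384 = £1,121,024
Cap at £784,400: £1,121,024 exceeds the cap → £784,400

£784,400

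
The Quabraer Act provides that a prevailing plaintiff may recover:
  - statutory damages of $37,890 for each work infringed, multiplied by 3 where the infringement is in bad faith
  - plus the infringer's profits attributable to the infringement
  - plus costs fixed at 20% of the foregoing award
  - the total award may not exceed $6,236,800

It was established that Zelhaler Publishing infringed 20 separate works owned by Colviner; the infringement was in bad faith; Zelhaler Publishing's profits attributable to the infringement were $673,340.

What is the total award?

Statutory damages: 20 × $37,890 = $757,800
Trebled: 3 × $757,800 = $2,273,400
Combined award: $2,273,400 + $673,340 = $2,946,740
Costs: 20% of $2,946,740 = $589,348
Award plus costs: $2,946,740 + $589,348 = $3,536,088
Cap at $6,236,800: $3,536,088 is within the cap, no reduction.

$3,536,088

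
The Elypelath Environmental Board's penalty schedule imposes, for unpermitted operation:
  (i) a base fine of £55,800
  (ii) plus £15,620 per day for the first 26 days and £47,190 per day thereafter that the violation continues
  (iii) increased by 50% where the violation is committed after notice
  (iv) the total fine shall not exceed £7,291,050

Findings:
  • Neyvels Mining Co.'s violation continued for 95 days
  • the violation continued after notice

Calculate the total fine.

First 26 days: 26 × £15,620 = £406,120
Remaining days: (95 − 26) × £47,190 = £3,256,110
Per-day component: £406,120 + £3,256,110 = £3,662,230
Base plus per-day: £55,800 + £3,662,230 = £3,718,030
Enhancement: 50% of £3,718,030 = £1,859,015
Enhanced fine: £3,718,030 + £1,859,015 = £5,577,045
Cap at £7,291,050: £5,577,045 is within the cap, no reduction.

£5,577,045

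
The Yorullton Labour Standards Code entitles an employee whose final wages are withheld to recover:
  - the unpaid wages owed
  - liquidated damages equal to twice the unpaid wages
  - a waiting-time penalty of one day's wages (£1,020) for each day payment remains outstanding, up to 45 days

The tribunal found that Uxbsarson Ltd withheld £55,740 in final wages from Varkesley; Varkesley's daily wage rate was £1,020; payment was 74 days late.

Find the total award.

Doubled: 2 × £55,740 = £111,480
Penalty days: min(74, 45) = 45
Waiting-time penalty: 45 × £1,020 = £45,900
Total award: £55,740 + £111,480 + £45,900 = £213,120

£213,120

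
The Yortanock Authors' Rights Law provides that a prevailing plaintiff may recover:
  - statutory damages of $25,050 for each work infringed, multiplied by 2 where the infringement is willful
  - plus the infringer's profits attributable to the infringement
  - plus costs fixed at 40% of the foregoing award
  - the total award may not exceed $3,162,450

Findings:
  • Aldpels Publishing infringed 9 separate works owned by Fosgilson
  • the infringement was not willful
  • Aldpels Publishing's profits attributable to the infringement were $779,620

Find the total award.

$1,407,098

Statutory damages: 9 × $25,050 = $225,450
Infringement not willful: no ×2 enhancement.
Combined award: $225,450 + $779,620 = $1,005,070
Costs: 40% of $1,005,070 = $402,028
Award plus costs: $1,005,070 + $402,028 = $1,407,098
Cap at $3,162,450: $1,407,098 is within the cap, no reduction.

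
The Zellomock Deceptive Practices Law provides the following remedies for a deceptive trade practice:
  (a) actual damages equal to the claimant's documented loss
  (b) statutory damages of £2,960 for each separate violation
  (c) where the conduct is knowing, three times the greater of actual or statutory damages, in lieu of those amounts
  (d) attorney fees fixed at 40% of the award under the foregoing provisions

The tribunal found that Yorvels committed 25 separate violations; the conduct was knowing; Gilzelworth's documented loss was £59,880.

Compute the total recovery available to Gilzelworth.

Statutory damages: 25 × £2,960 = £74,000
Greater of actual damages (£59,880) or statutory damages (£74,000): £74,000
Trebled: 3 × £74,000 = £222,000
Attorney fees: 40% of £222,000 = £88,800
Total recovery: £222,000 + £88,800 = £310,800

£310,800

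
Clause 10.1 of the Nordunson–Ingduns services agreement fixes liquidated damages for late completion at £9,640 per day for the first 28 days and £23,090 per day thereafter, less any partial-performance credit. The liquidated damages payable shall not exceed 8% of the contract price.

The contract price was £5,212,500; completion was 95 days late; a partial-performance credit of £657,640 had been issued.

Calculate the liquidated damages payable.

First 28 days: 28 × £9,640 = £269,920
Remaining days: (95 − 28) × £23,090 = £1,547,030
Accrued per-day damages: £269,920 + £1,547,030 = £1,816,950
Less partial-performance credit: £1,816,950 − £657,640 = £1,159,310
Cap: 8% of £5,212,500 = £417,000
Cap at £417,000: £1,159,310 exceeds the cap → £417,000

£417,000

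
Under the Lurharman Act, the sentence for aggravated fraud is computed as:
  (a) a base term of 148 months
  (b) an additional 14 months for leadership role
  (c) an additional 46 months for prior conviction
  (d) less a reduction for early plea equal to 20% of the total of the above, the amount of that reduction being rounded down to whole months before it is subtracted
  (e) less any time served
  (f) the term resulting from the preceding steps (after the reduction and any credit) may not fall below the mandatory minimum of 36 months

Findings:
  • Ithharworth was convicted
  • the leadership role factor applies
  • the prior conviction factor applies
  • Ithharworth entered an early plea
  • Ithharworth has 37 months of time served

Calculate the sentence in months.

Leadership role enhancement: +14 months
Prior conviction enhancement: +46 months
Adjusted term: 148 months + 14 months + 46 months = 208 months
Early plea reduction: 20% of 208 months = 41 months (rounded down)
After reduction: 208 − 41 = 167 months
Less time served: 167 months − 37 months = 130 months
Minimum 36 months: 130 months meets the minimum, no increase.

130 months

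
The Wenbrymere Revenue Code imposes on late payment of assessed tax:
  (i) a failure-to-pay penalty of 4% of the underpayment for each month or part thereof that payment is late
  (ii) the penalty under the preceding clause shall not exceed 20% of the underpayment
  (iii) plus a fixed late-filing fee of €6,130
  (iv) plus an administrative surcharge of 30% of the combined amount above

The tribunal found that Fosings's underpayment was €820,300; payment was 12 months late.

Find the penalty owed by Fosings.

Accrued rate: 4% × 12 = 48%, capped at 20% → 20%
Failure-to-pay penalty: 20% of €820,300 = €164,060
Penalty before surcharge: €164,060 + €6,130 = €170,190
Administrative surcharge: 30% of €170,190 = €51,057
Total penalty: €170,190 + €51,057 = €221,247

€221,247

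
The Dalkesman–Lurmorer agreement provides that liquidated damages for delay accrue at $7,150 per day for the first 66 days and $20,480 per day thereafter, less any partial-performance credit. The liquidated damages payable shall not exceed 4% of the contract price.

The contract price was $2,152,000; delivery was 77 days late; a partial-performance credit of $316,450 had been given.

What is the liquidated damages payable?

First 66 days: 66 × $7,150 = $471,900
Remaining days: (77 − 66) × $20,480 = $225,280
Accrued per-day damages: $471,900 + $225,280 = $697,180
Less partial-performance credit: $697,180 − $316,450 = $380,730
Cap: 4% of $2,152,000 = $86,080
Cap at $86,080: $380,730 exceeds the cap → $86,080

$86,080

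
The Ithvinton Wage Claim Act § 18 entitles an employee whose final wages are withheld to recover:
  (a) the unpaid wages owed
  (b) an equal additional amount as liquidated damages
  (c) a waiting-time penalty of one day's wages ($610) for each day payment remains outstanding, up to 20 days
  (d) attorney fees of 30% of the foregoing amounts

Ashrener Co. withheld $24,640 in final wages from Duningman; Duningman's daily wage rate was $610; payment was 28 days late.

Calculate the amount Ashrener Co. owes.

Total award: $79,924

Liquidated damages (equal amount): $24,640
Penalty days: min(28, 20) = 20
Waiting-time penalty: 20 × $610 = $12,200
Subtotal: $24,640 + $24,640 + $12,200 = $61,480
Attorney fees: 30% of $61,480 = $18,444
Total award: $61,480 + $18,444 = $79,924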